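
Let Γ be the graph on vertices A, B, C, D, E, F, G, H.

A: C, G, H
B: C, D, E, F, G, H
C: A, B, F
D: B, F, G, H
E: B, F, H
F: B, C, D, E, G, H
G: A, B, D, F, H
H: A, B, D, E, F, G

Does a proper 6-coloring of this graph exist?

Yes

The chromatic number is 5. B, D, F, G, H are pairwise adjacent (a clique of size 5), so at least 5 colors are needed.
One proper 5-coloring: A=1, B=3, C=2, D=5, E=4, F=1, G=4, H=2.
Since 6 ≥ 5, a proper 6-coloring certainly exists.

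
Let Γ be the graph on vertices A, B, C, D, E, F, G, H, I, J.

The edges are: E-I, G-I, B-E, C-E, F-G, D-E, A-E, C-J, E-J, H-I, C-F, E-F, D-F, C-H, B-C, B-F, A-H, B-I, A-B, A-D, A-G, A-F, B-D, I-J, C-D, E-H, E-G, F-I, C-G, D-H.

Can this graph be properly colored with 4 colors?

A, B, D, E, F form a clique, so at least 5 colors are needed.
So 4 colors are not enough.

No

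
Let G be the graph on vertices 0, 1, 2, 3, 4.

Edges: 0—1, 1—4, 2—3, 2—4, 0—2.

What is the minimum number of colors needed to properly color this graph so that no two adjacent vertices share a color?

2

2 and 4 are adjacent, so at least 2 colors are needed.
2 colors suffice: color red → {1, 2}; color blue → {0, 3, 4}. No two adjacent vertices share a color.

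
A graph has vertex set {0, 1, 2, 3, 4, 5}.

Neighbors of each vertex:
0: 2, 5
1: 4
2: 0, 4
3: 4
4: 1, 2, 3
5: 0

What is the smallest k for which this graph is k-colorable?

3 and 4 are adjacent, so at least 2 colors are needed.
2 colors suffice: color red → {0, 4}; color blue → {1, 2, 3, 5}. Every edge joins two different colors.

2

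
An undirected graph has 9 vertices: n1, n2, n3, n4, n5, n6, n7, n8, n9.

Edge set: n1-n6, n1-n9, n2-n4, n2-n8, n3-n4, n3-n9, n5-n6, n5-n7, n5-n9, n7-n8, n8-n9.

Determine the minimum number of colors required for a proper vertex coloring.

3

The cycle n4-n3-n9-n8-n2-n4 has odd length 5, so it cannot be 2-colored; at least 3 colors are needed.
3 colors suffice: n1=2, n2=3, n3=2, n4=1, n5=2, n6=1, n7=1, n8=2, n9=1. Every edge joins two different colors.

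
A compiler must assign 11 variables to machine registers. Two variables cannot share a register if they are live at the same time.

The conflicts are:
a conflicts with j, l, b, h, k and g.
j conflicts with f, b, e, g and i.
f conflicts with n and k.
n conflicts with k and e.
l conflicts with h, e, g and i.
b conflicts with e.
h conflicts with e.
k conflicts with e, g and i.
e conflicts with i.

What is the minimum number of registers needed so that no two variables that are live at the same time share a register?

3

j, e, i are mutually in conflict, so at least 3 registers are needed.
Using 3 registers: a=1, j=2, f=1, n=3, l=2, b=3, h=3, k=2, e=1, g=3, i=3. Each listed conflict is separated.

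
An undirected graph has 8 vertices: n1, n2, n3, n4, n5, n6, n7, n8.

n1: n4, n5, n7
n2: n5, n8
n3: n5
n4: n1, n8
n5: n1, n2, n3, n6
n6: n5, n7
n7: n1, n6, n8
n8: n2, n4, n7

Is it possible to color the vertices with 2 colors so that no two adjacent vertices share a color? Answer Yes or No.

The cycle n2-n5-n6-n7-n8-n2 has odd length 5, so it cannot be 2-colored; at least 3 colors are needed.
So 2 colors are not enough.

No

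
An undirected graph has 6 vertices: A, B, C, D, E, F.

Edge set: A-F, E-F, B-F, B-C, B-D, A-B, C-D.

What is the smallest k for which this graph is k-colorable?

3

B, C, D are pairwise adjacent, so at least 3 colors are needed.
3 colors suffice: A=3, B=1, C=3, D=2, E=1, F=2. Every edge joins two different colors.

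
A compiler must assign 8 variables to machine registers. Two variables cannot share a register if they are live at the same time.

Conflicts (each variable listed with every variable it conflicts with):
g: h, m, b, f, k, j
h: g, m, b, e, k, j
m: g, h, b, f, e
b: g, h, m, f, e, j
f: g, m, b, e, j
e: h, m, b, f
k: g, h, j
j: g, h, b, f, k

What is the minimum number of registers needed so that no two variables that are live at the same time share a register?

4

g, h, k, j all conflict with each other, so at least 4 registers are needed.
4 registers suffice: g=3, h=2, m=4, b=1, f=2, e=3, k=1, j=4. No two conflicting variables share a register.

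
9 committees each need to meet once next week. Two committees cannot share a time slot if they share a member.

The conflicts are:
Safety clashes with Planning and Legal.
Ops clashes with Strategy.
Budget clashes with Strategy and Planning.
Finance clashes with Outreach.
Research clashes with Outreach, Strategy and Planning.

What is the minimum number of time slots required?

Finance and Outreach conflict, so at least 2 time slots are needed.
Using 2 time slots: Safety=1, Ops=1, Budget=1, Finance=1, Research=1, Outreach=2, Strategy=2, Planning=2, Legal=2. Each listed conflict is separated.

2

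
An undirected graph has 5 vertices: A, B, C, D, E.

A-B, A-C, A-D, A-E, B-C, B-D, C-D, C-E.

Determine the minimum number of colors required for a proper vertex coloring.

A, B, C, D form a clique, so at least 4 colors are needed.
A valid assignment using 4 colors: A=2, B=3, C=1, D=4, E=3. Every edge joins two different colors.

4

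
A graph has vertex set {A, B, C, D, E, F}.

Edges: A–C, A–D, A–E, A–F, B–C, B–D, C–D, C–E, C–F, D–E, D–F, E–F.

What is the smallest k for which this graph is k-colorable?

5

A, C, D, E, F form a clique, so at least 5 colors are needed.
5 colors suffice: color 1 → {D}; color 2 → {C}; color 3 → {A, B}; color 4 → {E}; color 5 → {F}. No two adjacent vertices share a color.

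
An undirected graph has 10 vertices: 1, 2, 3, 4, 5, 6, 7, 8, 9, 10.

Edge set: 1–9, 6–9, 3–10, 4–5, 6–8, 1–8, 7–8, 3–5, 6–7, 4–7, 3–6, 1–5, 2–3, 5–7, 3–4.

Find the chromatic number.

6, 7, 8 are mutually adjacent, so at least 3 colors are needed.
A valid assignment using 3 colors: 1=red, 2=blue, 3=red, 4=green, 5=blue, 6=blue, 7=red, 8=green, 9=green, 10=blue. Each edge has distinct colors on its endpoints.

3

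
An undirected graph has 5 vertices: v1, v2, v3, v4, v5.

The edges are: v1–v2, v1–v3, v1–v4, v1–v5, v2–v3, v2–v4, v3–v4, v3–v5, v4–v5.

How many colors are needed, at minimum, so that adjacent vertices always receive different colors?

4

v1, v3, v4, v5 are pairwise adjacent (a clique of size 4), so at least 4 colors are needed.
4 colors suffice: color 1 → {v3}; color 2 → {v1}; color 3 → {v4}; color 4 → {v2, v5}. Each edge has distinct colors on its endpoints.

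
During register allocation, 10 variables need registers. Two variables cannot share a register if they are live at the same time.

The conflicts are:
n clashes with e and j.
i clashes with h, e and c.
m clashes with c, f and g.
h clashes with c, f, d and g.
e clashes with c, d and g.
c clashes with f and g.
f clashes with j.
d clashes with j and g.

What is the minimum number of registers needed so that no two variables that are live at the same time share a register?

3

i, h, c pairwise conflict, so at least 3 registers are needed.
Using 3 registers: n=1, i=2, m=3, h=3, e=3, c=1, f=2, d=1, j=3, g=2. Every pair that conflicts lands in different registers.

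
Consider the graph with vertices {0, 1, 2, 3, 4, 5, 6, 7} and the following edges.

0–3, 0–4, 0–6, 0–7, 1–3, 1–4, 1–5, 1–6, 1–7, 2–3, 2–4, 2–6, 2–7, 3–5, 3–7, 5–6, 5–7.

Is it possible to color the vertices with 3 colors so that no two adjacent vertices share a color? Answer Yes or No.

No

1, 3, 5, 7 are pairwise adjacent (a clique of size 4), so at least 4 colors are needed.
So 3 colors are not enough.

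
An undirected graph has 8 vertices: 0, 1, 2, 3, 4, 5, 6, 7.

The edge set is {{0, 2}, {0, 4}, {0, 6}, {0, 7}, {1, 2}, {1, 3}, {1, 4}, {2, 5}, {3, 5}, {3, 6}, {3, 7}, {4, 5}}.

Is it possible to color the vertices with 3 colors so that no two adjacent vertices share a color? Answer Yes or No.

Yes

The chromatic number is 3. The cycle 5-3-7-0-2-5 has odd length 5, so it cannot be 2-colored; at least 3 colors are needed.
3 colors suffice: color a → {0, 3}; color b → {2, 4, 6, 7}; color c → {1, 5}.
That is already a proper 3-coloring.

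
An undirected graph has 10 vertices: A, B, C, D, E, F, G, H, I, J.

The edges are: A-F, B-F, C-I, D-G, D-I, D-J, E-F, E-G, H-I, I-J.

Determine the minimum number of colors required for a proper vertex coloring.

3

D, I, J are mutually adjacent, so at least 3 colors are needed.
3 colors suffice: color 1 → {F, G, I}; color 2 → {A, B, C, D, E, H}; color 3 → {J}. No two adjacent vertices share a color.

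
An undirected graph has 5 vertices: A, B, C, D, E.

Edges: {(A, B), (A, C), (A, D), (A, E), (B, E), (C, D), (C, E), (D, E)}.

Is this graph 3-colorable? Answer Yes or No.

A, C, D, E are mutually adjacent (a clique of size 4), so at least 4 colors are needed.
So 3 colors are not enough.

No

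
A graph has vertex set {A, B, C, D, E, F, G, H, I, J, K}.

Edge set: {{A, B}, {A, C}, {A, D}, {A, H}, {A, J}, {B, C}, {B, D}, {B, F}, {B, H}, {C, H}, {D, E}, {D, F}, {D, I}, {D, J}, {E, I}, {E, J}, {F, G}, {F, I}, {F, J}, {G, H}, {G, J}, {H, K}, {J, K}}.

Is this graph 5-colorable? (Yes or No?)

Yes

The chromatic number is 4. A, B, C, H are mutually adjacent (a clique of size 4), so at least 4 colors are needed.
4 colors suffice: color 1 → {D, H}; color 2 → {B, I, J}; color 3 → {A, E, F, K}; color 4 → {C, G}.
Since 5 ≥ 4, a proper 5-coloring certainly exists.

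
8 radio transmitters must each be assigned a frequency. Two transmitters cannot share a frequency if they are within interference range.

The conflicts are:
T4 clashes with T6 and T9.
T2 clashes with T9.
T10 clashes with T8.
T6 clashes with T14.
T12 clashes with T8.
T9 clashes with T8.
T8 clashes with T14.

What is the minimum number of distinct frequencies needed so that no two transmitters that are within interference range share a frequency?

The cycle T8-T9-T4-T6-T14-T8 has odd length 5, so it cannot be 2-colored; at least 3 frequencies are needed.
3 frequencies suffice: frequency 1 → {T4, T2, T8}; frequency 2 → {T10, T6, T12, T9}; frequency 3 → {T14}. Every pair that conflicts lands in different frequencies.

3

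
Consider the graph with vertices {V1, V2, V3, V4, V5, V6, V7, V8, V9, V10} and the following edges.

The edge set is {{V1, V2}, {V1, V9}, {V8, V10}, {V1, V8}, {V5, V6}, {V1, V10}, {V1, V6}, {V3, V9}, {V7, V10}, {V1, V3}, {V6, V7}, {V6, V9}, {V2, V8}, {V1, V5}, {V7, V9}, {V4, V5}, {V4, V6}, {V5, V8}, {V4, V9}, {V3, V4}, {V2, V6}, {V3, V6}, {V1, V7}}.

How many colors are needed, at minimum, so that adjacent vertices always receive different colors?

4

V3, V4, V6, V9 are pairwise adjacent (a clique of size 4), so at least 4 colors are needed.
One proper 4-coloring: V1=R, V2=G, V3=Y, V4=R, V5=G, V6=B, V7=Y, V8=B, V9=G, V10=G. Each edge has distinct colors on its endpoints.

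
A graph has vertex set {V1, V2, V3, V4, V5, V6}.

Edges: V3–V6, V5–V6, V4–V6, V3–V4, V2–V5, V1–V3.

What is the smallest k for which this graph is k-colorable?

V3, V4, V6 are pairwise adjacent, so at least 3 colors are needed.
3 colors suffice: color 1 → {V3, V5}; color 2 → {V1, V2, V6}; color 3 → {V4}. Every edge joins two different colors.

3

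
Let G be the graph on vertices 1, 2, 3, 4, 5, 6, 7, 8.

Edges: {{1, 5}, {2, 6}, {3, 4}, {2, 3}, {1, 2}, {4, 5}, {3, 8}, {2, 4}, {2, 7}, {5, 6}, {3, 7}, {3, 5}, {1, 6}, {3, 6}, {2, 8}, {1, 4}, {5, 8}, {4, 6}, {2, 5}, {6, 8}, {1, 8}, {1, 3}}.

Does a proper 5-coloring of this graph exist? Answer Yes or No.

No

1, 2, 3, 4, 5, 6 are pairwise adjacent (a clique of size 6), so at least 6 colors are needed.
So 5 colors are not enough.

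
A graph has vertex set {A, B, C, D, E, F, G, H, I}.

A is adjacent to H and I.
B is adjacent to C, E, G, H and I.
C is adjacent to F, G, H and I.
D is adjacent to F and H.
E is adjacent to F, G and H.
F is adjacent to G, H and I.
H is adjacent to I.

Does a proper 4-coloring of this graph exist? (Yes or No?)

Yes

The chromatic number is 4. C, F, H, I are pairwise adjacent (a clique of size 4), so at least 4 colors are needed.
4 colors suffice: color red → {G, H}; color blue → {A, B, F}; color green → {D, E, I}; color yellow → {C}.
That is already a proper 4-coloring.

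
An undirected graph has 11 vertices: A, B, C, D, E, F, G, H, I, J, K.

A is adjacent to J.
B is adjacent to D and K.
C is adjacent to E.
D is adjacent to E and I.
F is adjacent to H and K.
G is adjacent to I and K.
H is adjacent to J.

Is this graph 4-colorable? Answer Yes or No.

The chromatic number is 3. The cycle G-I-D-B-K-G has odd length 5, so it cannot be 2-colored; at least 3 colors are needed.
3 colors suffice: color 1 → {A, C, D, H, K}; color 2 → {B, E, F, G, J}; color 3 → {I}.
Since 4 ≥ 3, a proper 4-coloring certainly exists.

Yes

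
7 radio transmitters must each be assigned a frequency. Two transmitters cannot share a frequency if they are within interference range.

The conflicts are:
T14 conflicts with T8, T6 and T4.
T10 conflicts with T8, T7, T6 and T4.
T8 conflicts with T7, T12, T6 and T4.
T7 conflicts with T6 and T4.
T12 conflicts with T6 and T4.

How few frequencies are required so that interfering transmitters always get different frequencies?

4

T10, T8, T7, T6 are mutually in conflict, so at least 4 frequencies are needed.
4 frequencies suffice: frequency 1 → {T8}; frequency 2 → {T6, T4}; frequency 3 → {T14, T10, T12}; frequency 4 → {T7}. Every pair that conflicts lands in different frequencies.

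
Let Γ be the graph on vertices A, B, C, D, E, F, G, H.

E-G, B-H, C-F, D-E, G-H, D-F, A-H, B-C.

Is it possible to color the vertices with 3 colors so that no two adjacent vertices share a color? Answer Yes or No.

The chromatic number is 3. The cycle F-C-B-H-G-E-D-F has odd length 7, so it cannot be 2-colored; at least 3 colors are needed.
3 colors suffice: color 1 → {C, E, H}; color 2 → {A, B, F, G}; color 3 → {D}.
That is already a proper 3-coloring.

Yes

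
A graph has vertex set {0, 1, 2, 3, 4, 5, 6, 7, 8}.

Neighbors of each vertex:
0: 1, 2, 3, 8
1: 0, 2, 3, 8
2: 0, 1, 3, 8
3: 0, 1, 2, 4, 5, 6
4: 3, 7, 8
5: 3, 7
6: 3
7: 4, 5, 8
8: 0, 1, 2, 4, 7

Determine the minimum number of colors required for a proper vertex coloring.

0, 1, 2, 3 are pairwise adjacent (a clique of size 4), so at least 4 colors are needed.
4 colors suffice: color a → {3, 8}; color b → {1, 4, 5, 6}; color c → {0, 7}; color d → {2}. Every edge joins two different colors.

4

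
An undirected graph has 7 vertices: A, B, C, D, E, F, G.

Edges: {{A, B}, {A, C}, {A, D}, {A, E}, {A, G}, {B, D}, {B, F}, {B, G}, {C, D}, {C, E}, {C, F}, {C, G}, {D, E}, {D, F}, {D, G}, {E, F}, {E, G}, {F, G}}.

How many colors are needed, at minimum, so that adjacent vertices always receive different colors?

A, C, D, E, G form a clique, so at least 5 colors are needed.
5 colors suffice: color 1 → {D}; color 2 → {G}; color 3 → {A, F}; color 4 → {B, E}; color 5 → {C}. No two adjacent vertices share a color.

5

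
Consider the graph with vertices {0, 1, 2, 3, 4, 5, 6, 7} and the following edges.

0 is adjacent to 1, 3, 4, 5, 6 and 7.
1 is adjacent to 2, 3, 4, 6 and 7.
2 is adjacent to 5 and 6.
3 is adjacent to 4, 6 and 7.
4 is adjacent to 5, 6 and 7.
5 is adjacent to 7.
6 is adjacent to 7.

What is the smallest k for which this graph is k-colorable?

0, 1, 3, 4, 6, 7 form a clique, so at least 6 colors are needed.
6 colors suffice: 0=e, 1=b, 2=a, 3=f, 4=c, 5=b, 6=d, 7=a. Every edge joins two different colors.

6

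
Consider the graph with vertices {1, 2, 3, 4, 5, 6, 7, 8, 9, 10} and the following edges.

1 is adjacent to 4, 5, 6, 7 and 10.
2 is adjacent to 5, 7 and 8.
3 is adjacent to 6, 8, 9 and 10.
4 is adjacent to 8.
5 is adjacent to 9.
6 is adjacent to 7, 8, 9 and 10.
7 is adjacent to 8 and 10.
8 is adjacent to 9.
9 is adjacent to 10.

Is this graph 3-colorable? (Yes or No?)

1, 6, 7, 10 form a clique, so at least 4 colors are needed.
So 3 colors are not enough.

No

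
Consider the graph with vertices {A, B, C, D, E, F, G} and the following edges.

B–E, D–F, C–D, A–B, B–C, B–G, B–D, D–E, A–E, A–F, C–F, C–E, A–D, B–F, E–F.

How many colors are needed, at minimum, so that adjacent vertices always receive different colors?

A, B, D, E, F form a clique, so at least 5 colors are needed.
5 colors suffice: A=5, B=1, C=5, D=4, E=3, F=2, G=2. Every edge joins two different colors.

5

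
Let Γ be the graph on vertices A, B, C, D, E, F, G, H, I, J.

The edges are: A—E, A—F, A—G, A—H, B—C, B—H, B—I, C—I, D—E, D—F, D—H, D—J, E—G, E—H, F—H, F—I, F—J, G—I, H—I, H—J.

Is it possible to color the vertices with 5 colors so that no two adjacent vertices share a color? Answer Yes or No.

Yes

The chromatic number is 4. D, F, H, J are mutually adjacent (a clique of size 4), so at least 4 colors are needed.
4 colors suffice: color 1 → {C, G, H}; color 2 → {A, D, I}; color 3 → {B, E, F}; color 4 → {J}.
Since 5 ≥ 4, a proper 5-coloring certainly exists.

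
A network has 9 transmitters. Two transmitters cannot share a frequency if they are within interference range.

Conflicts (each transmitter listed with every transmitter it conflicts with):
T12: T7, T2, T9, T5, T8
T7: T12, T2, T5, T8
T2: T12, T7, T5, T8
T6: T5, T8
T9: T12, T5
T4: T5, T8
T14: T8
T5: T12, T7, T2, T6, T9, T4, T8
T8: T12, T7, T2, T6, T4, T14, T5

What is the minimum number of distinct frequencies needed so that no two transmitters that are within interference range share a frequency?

5

T12, T7, T2, T5, T8 are mutually in conflict, so at least 5 frequencies are needed.
5 frequencies suffice: T12=3, T7=4, T2=5, T6=3, T9=2, T4=3, T14=1, T5=1, T8=2. Every pair that conflicts lands in different frequencies.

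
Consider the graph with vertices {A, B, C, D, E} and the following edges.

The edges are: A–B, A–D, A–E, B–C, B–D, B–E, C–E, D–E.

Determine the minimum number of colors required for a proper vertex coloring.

4

A, B, D, E are mutually adjacent (a clique of size 4), so at least 4 colors are needed.
One proper 4-coloring: A=3, B=1, C=3, D=4, E=2. No two adjacent vertices share a color.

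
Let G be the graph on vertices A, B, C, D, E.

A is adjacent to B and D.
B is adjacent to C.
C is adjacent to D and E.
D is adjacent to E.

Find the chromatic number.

C, D, E are pairwise adjacent, so at least 3 colors are needed.
3 colors suffice: color 1 → {B, D}; color 2 → {A, C}; color 3 → {E}. No two adjacent vertices share a color.

3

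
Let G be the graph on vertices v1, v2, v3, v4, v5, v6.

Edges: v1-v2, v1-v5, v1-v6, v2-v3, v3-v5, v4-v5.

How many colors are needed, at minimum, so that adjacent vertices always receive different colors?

2

v1 and v6 are adjacent, so at least 2 colors are needed.
2 colors suffice: color red → {v2, v5, v6}; color blue → {v1, v3, v4}. Every edge joins two different colors.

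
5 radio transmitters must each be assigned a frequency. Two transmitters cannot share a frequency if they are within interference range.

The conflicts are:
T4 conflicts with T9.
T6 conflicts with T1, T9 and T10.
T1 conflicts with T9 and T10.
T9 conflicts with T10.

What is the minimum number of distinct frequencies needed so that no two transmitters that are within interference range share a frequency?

T6, T1, T9, T10 all conflict with each other, so at least 4 frequencies are needed.
4 frequencies suffice: frequency 1 → {T9}; frequency 2 → {T4, T6}; frequency 3 → {T10}; frequency 4 → {T1}. Each listed conflict is separated.

4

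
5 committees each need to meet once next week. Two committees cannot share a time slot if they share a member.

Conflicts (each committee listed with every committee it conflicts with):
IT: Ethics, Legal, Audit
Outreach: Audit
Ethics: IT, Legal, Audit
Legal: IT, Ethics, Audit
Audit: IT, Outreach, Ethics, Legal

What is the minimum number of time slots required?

IT, Ethics, Legal, Audit pairwise conflict, so at least 4 time slots are needed.
Using 4 time slots: IT=2, Outreach=2, Ethics=4, Legal=3, Audit=1. Every pair that conflicts lands in different time slots.

4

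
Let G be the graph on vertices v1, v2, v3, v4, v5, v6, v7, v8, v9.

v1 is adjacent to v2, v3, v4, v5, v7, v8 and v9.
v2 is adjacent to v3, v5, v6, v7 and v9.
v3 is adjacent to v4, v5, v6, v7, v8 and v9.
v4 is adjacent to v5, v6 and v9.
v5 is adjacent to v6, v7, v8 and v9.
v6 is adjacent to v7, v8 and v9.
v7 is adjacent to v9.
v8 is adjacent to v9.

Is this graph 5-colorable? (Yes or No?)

No

v1, v2, v3, v5, v7, v9 are mutually adjacent (a clique of size 6), so at least 6 colors are needed.
So 5 colors are not enough.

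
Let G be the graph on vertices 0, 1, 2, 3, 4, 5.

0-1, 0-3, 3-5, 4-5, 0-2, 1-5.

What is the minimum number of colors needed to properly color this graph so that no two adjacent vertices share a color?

2

0 and 3 are adjacent, so at least 2 colors are needed.
2 colors suffice: color red → {0, 5}; color blue → {1, 2, 3, 4}. Every edge joins two different colors.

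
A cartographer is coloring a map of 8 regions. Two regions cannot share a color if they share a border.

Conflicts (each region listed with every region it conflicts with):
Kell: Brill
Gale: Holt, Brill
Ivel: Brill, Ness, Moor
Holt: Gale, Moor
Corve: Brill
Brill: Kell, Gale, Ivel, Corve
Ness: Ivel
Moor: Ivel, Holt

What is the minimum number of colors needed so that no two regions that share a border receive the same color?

The cycle Gale-Brill-Ivel-Moor-Holt-Gale has odd length 5, so it cannot be 2-colored; at least 3 colors are needed.
3 colors suffice: color 1 → {Brill, Ness, Moor}; color 2 → {Kell, Ivel, Holt, Corve}; color 3 → {Gale}. Each listed conflict is separated.

3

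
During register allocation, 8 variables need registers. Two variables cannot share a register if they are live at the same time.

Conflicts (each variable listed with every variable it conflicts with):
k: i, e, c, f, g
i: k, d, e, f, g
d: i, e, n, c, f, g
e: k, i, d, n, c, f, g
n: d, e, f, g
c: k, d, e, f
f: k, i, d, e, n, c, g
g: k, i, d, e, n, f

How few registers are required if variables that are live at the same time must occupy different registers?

5

d, e, n, f, g are mutually in conflict, so at least 5 registers are needed.
5 registers suffice: register 1 → {f}; register 2 → {e}; register 3 → {k, d}; register 4 → {c, g}; register 5 → {i, n}. Every pair that conflicts lands in different registers.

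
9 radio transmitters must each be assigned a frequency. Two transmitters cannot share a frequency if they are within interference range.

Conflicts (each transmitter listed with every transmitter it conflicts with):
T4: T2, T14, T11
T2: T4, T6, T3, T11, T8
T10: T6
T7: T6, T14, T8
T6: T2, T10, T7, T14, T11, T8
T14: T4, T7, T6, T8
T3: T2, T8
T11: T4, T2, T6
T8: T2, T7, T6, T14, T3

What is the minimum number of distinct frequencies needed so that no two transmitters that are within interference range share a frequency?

T7, T6, T14, T8 pairwise conflict, so at least 4 frequencies are needed.
A valid assignment using 4 frequencies: T4=1, T2=3, T10=2, T7=4, T6=1, T14=3, T3=1, T11=2, T8=2. Each listed conflict is separated.

4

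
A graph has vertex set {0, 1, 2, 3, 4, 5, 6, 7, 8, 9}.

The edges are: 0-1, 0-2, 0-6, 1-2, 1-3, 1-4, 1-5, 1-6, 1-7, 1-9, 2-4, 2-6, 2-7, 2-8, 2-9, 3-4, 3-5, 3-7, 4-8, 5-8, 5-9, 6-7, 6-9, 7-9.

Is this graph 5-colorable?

The chromatic number is 5. 1, 2, 6, 7, 9 form a clique, so at least 5 colors are needed.
One proper 5-coloring: 0=d, 1=a, 2=b, 3=b, 4=c, 5=c, 6=c, 7=d, 8=a, 9=e.
That is already a proper 5-coloring.

Yes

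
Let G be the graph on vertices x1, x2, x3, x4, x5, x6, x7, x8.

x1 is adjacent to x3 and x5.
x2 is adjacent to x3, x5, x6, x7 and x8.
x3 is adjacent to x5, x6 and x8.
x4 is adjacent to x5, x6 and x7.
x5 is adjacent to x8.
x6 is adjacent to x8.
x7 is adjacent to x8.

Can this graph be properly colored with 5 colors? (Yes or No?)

Yes

The chromatic number is 4. x2, x3, x6, x8 are pairwise adjacent (a clique of size 4), so at least 4 colors are needed.
4 colors suffice: x1=R, x2=R, x3=G, x4=R, x5=Y, x6=Y, x7=G, x8=B.
Since 5 ≥ 4, a proper 5-coloring certainly exists.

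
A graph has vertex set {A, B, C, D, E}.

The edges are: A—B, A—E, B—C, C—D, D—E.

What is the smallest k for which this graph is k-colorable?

3

The cycle B-C-D-E-A-B has odd length 5, so it cannot be 2-colored; at least 3 colors are needed.
3 colors suffice: color 1 → {A, D}; color 2 → {C, E}; color 3 → {B}. Every edge joins two different colors.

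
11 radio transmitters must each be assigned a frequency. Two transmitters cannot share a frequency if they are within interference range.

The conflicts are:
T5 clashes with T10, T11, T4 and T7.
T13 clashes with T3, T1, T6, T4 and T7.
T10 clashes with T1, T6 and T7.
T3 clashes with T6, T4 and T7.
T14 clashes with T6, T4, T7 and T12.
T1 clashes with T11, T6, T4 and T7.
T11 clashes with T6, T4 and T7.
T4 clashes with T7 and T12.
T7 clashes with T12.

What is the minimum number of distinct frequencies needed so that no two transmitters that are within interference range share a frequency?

4

T13, T3, T4, T7 pairwise conflict, so at least 4 frequencies are needed.
4 frequencies suffice: T5=3, T13=4, T10=2, T3=3, T14=3, T1=3, T11=4, T6=1, T4=2, T7=1, T12=4. Every pair that conflicts lands in different frequencies.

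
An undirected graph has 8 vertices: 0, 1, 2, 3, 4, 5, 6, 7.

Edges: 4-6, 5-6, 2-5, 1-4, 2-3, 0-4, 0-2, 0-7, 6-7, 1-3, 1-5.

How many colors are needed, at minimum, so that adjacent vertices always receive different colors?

3

The cycle 4-1-3-2-0-4 has odd length 5, so it cannot be 2-colored; at least 3 colors are needed.
A valid assignment using 3 colors: 0=a, 1=a, 2=b, 3=c, 4=b, 5=c, 6=a, 7=b. Each edge has distinct colors on its endpoints.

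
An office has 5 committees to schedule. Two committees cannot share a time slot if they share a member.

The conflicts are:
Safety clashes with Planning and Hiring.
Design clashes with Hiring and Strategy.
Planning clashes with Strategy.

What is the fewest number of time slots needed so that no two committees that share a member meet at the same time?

3

The cycle Strategy-Planning-Safety-Hiring-Design-Strategy has odd length 5, so it cannot be 2-colored; at least 3 time slots are needed.
Using 3 time slots: Safety=1, Design=1, Planning=2, Hiring=2, Strategy=3. No two conflicting committees share a time slot.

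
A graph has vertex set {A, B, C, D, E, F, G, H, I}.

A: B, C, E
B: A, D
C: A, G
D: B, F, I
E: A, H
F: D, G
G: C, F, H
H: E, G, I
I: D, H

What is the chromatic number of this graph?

3

The cycle I-H-G-F-D-I has odd length 5, so it cannot be 2-colored; at least 3 colors are needed.
A valid assignment using 3 colors: A=1, B=2, C=2, D=1, E=3, F=2, G=1, H=2, I=3. Each edge has distinct colors on its endpoints.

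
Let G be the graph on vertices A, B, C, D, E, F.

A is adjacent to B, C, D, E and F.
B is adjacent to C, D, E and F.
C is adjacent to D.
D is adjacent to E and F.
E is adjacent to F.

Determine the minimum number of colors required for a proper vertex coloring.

A, B, D, E, F are mutually adjacent (a clique of size 5), so at least 5 colors are needed.
5 colors suffice: color 1 → {B}; color 2 → {A}; color 3 → {D}; color 4 → {C, F}; color 5 → {E}. No two adjacent vertices share a color.

5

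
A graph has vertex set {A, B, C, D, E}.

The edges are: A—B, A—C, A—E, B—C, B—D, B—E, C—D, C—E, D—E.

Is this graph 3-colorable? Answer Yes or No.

No

A, B, C, E are mutually adjacent (a clique of size 4), so at least 4 colors are needed.
So 3 colors are not enough.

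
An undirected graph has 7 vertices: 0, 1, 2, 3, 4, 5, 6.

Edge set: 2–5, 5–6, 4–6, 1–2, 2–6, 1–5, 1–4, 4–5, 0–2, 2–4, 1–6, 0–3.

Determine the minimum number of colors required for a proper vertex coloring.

1, 2, 4, 5, 6 form a clique, so at least 5 colors are needed.
5 colors suffice: color a → {2, 3}; color b → {0, 5}; color c → {6}; color d → {4}; color e → {1}. Every edge joins two different colors.

5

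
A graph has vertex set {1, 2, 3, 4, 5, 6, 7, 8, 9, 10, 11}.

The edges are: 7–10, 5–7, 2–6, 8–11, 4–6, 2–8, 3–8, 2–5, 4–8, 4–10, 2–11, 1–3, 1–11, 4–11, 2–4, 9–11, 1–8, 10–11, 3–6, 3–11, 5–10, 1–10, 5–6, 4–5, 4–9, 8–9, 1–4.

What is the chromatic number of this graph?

4

2, 4, 5, 6 form a clique, so at least 4 colors are needed.
A valid assignment using 4 colors: 1=yellow, 2=yellow, 3=red, 4=red, 5=blue, 6=green, 7=red, 8=green, 9=yellow, 10=green, 11=blue. No two adjacent vertices share a color.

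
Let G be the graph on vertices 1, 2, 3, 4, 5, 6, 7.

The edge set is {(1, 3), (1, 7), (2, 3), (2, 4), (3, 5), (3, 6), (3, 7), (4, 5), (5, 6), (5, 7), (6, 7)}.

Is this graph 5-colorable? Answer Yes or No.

Yes

The chromatic number is 4. 3, 5, 6, 7 are pairwise adjacent (a clique of size 4), so at least 4 colors are needed.
4 colors suffice: color red → {3, 4}; color blue → {2, 7}; color green → {1, 5}; color yellow → {6}.
Since 5 ≥ 4, a proper 5-coloring certainly exists.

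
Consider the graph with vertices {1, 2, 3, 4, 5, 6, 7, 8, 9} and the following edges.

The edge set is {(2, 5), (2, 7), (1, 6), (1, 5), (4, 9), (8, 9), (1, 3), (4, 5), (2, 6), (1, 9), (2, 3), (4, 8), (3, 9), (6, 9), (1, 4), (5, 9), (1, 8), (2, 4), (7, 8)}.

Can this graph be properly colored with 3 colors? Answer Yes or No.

No

1, 4, 8, 9 are pairwise adjacent (a clique of size 4), so at least 4 colors are needed.
So 3 colors are not enough.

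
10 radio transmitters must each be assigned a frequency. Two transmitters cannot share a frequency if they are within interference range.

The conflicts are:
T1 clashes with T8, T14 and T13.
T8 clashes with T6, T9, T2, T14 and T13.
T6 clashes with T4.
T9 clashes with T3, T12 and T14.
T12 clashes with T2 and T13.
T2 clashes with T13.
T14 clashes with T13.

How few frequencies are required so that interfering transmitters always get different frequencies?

T1, T8, T14, T13 all conflict with each other, so at least 4 frequencies are needed.
4 frequencies suffice: T1=4, T8=1, T6=2, T9=2, T3=1, T12=1, T2=3, T14=3, T4=1, T13=2. Each listed conflict is separated.

4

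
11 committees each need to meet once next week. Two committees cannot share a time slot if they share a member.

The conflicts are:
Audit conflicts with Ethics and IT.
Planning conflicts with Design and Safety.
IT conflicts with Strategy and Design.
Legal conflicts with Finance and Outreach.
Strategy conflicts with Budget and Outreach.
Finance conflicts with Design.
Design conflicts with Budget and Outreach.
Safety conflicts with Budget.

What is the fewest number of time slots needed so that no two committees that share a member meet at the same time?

Planning and Design conflict, so at least 2 time slots are needed.
Using 2 time slots: Audit=1, Ethics=2, Planning=2, IT=2, Legal=1, Strategy=1, Finance=2, Design=1, Safety=1, Budget=2, Outreach=2. No two conflicting committees share a time slot.

2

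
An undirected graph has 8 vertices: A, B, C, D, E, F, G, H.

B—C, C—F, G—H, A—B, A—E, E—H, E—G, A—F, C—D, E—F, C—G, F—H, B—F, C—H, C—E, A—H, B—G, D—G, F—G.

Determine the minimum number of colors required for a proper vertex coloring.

5

C, E, F, G, H are pairwise adjacent (a clique of size 5), so at least 5 colors are needed.
A valid assignment using 5 colors: A=2, B=4, C=2, D=1, E=4, F=1, G=3, H=5. No two adjacent vertices share a color.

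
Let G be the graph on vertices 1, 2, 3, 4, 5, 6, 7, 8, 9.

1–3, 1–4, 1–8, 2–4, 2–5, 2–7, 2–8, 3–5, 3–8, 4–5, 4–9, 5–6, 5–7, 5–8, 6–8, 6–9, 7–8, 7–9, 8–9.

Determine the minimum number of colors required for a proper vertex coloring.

4

2, 5, 7, 8 form a clique, so at least 4 colors are needed.
One proper 4-coloring: 1=blue, 2=green, 3=green, 4=red, 5=blue, 6=green, 7=yellow, 8=red, 9=blue. Each edge has distinct colors on its endpoints.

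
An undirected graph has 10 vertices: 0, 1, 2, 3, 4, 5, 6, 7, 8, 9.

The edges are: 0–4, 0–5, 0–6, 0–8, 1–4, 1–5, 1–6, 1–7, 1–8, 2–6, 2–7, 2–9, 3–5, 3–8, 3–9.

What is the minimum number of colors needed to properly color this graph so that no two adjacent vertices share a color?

2

0 and 4 are adjacent, so at least 2 colors are needed.
2 colors suffice: 0=red, 1=red, 2=red, 3=red, 4=blue, 5=blue, 6=blue, 7=blue, 8=blue, 9=blue. Every edge joins two different colors.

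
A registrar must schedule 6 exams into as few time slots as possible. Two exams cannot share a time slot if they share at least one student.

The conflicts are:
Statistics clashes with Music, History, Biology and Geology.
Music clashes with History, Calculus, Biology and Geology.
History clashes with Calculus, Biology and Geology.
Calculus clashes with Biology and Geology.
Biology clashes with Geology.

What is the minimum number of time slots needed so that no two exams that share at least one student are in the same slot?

Music, History, Calculus, Biology, Geology all conflict with each other, so at least 5 time slots are needed.
A valid assignment using 5 time slots: Statistics=5, Music=2, History=3, Calculus=5, Biology=1, Geology=4. Each listed conflict is separated.

5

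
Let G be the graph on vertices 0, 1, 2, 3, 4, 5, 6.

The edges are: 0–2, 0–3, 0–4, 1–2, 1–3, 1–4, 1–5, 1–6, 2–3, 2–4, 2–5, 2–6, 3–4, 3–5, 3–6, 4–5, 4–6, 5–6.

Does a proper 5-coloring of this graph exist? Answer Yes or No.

No

1, 2, 3, 4, 5, 6 are pairwise adjacent (a clique of size 6), so at least 6 colors are needed.
So 5 colors are not enough.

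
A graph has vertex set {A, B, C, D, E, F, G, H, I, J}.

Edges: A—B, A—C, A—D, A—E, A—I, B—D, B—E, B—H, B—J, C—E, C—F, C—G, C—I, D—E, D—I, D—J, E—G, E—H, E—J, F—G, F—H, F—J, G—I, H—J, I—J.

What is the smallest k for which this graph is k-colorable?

A, B, D, E form a clique, so at least 4 colors are needed.
4 colors suffice: A=2, B=3, C=3, D=4, E=1, F=1, G=2, H=4, I=1, J=2. No two adjacent vertices share a color.

4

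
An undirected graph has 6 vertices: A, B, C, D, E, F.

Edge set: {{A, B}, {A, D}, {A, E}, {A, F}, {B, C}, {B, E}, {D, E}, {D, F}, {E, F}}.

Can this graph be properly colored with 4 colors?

Yes

The chromatic number is 4. A, D, E, F form a clique, so at least 4 colors are needed.
4 colors suffice: color 1 → {C, E}; color 2 → {A}; color 3 → {B, D}; color 4 → {F}.
That is already a proper 4-coloring.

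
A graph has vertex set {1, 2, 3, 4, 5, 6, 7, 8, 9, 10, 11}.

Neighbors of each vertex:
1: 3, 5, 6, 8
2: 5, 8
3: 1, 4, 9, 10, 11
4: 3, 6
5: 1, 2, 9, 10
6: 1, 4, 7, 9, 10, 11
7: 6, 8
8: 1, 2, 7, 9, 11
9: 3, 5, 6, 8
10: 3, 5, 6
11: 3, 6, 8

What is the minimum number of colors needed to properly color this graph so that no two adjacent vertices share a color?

2 and 5 are adjacent, so at least 2 colors are needed.
A valid assignment using 2 colors: 1=b, 2=b, 3=a, 4=b, 5=a, 6=a, 7=b, 8=a, 9=b, 10=b, 11=b. Every edge joins two different colors.

2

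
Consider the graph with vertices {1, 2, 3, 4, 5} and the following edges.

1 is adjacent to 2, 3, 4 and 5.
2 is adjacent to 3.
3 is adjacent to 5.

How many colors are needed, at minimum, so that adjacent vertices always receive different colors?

1, 3, 5 form a triangle, so at least 3 colors are needed.
3 colors suffice: color red → {1}; color blue → {3, 4}; color green → {2, 5}. No two adjacent vertices share a color.

3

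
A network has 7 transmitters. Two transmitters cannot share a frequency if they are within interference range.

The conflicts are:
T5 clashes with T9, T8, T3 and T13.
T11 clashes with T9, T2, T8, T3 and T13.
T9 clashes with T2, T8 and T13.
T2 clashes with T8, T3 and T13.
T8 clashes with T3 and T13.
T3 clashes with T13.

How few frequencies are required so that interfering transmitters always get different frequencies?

5

T11, T2, T8, T3, T13 all conflict with each other, so at least 5 frequencies are needed.
5 frequencies suffice: frequency 1 → {T8}; frequency 2 → {T13}; frequency 3 → {T5, T2}; frequency 4 → {T9, T3}; frequency 5 → {T11}. Each listed conflict is separated.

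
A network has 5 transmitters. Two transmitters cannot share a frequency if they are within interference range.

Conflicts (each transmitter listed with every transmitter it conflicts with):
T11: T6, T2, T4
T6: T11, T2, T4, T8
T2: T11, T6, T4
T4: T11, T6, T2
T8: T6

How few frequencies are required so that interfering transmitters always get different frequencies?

4

T11, T6, T2, T4 pairwise conflict, so at least 4 frequencies are needed.
4 frequencies suffice: T11=4, T6=1, T2=3, T4=2, T8=2. Each listed conflict is separated.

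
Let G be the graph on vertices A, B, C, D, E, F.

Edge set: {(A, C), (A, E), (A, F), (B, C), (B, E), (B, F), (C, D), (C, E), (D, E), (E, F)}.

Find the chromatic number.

A, C, E are mutually adjacent, so at least 3 colors are needed.
One proper 3-coloring: A=3, B=3, C=2, D=3, E=1, F=2. Each edge has distinct colors on its endpoints.

3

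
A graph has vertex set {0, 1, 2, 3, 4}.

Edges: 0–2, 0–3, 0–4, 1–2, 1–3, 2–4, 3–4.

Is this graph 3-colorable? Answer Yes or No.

Yes

The chromatic number is 3. 0, 2, 4 are pairwise adjacent, so at least 3 colors are needed.
3 colors suffice: color a → {1, 4}; color b → {2, 3}; color c → {0}.
That is already a proper 3-coloring.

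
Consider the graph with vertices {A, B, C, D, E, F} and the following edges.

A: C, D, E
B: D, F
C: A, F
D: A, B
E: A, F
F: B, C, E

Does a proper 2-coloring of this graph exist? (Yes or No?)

The cycle C-A-D-B-F-C has odd length 5, so it cannot be 2-colored; at least 3 colors are needed.
So 2 colors are not enough.

No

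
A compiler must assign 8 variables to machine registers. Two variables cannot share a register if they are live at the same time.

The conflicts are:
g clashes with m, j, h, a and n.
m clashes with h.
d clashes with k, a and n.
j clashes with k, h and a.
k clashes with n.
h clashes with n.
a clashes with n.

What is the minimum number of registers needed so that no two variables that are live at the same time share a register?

3

g, j, a are mutually in conflict, so at least 3 registers are needed.
3 registers suffice: g=1, m=2, d=1, j=2, k=3, h=3, a=3, n=2. Each listed conflict is separated.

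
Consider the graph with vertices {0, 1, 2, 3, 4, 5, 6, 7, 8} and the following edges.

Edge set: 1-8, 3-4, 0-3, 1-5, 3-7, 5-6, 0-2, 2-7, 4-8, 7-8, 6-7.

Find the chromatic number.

The cycle 5-6-7-8-1-5 has odd length 5, so it cannot be 2-colored; at least 3 colors are needed.
3 colors suffice: 0=a, 1=c, 2=b, 3=b, 4=a, 5=a, 6=b, 7=a, 8=b. Every edge joins two different colors.

3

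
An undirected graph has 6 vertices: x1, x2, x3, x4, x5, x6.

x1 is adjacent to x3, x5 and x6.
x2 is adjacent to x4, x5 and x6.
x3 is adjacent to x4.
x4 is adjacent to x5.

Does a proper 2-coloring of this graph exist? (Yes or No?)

No

x2, x4, x5 form a triangle, so at least 3 colors are needed.
So 2 colors are not enough.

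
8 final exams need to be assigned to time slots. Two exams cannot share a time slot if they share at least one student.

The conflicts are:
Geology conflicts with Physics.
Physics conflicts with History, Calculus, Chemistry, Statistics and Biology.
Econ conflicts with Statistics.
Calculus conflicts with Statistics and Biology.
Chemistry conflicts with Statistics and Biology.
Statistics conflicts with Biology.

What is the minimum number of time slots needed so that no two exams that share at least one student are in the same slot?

Physics, Calculus, Statistics, Biology all conflict with each other, so at least 4 time slots are needed.
4 time slots suffice: time slot 1 → {Physics, Econ}; time slot 2 → {Geology, History, Statistics}; time slot 3 → {Biology}; time slot 4 → {Calculus, Chemistry}. No two conflicting exams share a time slot.

4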